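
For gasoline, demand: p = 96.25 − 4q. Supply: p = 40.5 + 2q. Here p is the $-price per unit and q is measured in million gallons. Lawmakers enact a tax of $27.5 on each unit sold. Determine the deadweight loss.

$63.02 million

Competitive equilibrium: 96.25 − 4q = 40.5 + 2q → q* = 9.2917, p* = 59.0833.
With the tax, the buyer price exceeds the seller price by 27.5: (96.25 − 4q) − (40.5 + 2q) = 27.5 → q' = 4.7083.
Δq = 9.2917 − 4.7083 = 4.5834; the wedge equals the tax, 27.5.
DWL = ½ × 4.5834 × 27.5 = $63.02 million.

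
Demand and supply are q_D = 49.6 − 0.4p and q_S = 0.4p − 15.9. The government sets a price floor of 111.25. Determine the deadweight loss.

345.16

In inverse form: demand p = 124 − 2.5q, supply p = 39.75 + 2.5q.
Competitive equilibrium: 124 − 2.5q = 39.75 + 2.5q → q* = 16.85, p* = 81.875.
At the floor p = 111.25, quantity demanded = (124 − 111.25)/2.5 = 5.1.
Sellers' marginal cost at q' = 5.1: 39.75 + 2.5·5.1 = 52.5.
Δq = 16.85 − 5.1 = 11.75; wedge = 111.25 − 52.5 = 58.75.
DWL = ½ × 11.75 × 58.75 = 345.16.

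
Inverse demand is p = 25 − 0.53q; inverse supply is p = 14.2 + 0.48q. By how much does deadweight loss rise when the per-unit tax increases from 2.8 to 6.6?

17.68

Competitive equilibrium: 25 − 0.53q = 14.2 + 0.48q → q* = 10.6931, p* = 19.3327.
For a per-unit tax t: Δq = t/1.01, so DWL = ½·t·(t/1.01) = t²/2.02.
At t = 2.8: DWL = 3.881. At t = 6.6: DWL = 21.564.
Increase = 21.564 − 3.881 = 17.68.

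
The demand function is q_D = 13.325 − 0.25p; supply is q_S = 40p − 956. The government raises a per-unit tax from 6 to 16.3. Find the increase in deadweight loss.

In inverse form: demand p = 53.3 − 4q, supply p = 23.9 + 0.025q.
Competitive equilibrium: 53.3 − 4q = 23.9 + 0.025q → q* = 7.3043, p* = 24.0826.
For a per-unit tax t: Δq = t/4.025, so DWL = ½·t·(t/4.025) = t²/8.05.
At t = 6: DWL = 4.472. At t = 16.3: DWL = 33.005.
Increase = 33.005 − 4.472 = 28.53.

28.53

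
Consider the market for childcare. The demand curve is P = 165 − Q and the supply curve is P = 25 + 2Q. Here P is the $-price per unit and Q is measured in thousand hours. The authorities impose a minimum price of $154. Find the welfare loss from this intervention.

$1908.17 thousand

Competitive equilibrium: 165 − Q = 25 + 2Q → Q* = 46.6667, P* = 118.3333.
At the floor P = 154, quantity demanded = (165 − 154)/1 = 11.
Sellers' marginal cost at Q' = 11: 25 + 2·11 = 47.
ΔQ = 46.6667 − 11 = 35.6667; wedge = 154 − 47 = 107.
DWL = ½ × 35.6667 × 107 = $1908.17 thousand.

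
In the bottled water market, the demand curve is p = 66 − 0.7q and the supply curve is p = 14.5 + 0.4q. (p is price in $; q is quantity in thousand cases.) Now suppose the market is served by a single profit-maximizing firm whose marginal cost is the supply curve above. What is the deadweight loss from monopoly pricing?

Competitive equilibrium: 66 − 0.7q = 14.5 + 0.4q → q* = 46.8182, p* = 33.2273.
Marginal revenue: MR = 66 − 1.4q. Set MR = MC: 66 − 1.4q = 14.5 + 0.4q → q_m = 28.6111.
Price p_m = 66 − 0.7·28.6111 = 45.9722; MC(q_m) = 14.5 + 0.4·28.6111 = 25.9444.
Competitive q* = 46.8182, so Δq = 18.2071; wedge = 45.9722 − 25.9444 = 20.0278.
The triangle = ½ × 18.2071 × 20.0278 = $182.32 thousand.

$182.32 thousand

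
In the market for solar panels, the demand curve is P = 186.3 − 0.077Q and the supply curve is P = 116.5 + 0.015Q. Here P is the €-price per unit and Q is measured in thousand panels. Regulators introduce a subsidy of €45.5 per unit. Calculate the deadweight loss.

Competitive equilibrium: 186.3 − 0.077Q = 116.5 + 0.015Q → Q* = 758.6957, P* = 127.8804.
The subsidy lowers effective supply by 45.5: P = 71 + 0.015Q.
New quantity: 186.3 − 0.077Q = 71 + 0.015Q → Q' = 1253.2609.
Overproduction ΔQ = 1253.2609 − 758.6957 = 494.5652; wedge = subsidy = 45.5.
The triangle = ½ × 494.5652 × 45.5 = €11251.36 thousand.

€11251.36 thousand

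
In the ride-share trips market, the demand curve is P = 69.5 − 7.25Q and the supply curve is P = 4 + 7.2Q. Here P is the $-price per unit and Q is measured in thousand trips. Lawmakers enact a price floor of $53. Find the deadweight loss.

Competitive equilibrium: 69.5 − 7.25Q = 4 + 7.2Q → Q* = 4.5329, P* = 36.6367.
At the floor P = 53, quantity demanded = (69.5 − 53)/7.25 = 2.2759.
Sellers' marginal cost at Q' = 2.2759: 4 + 7.2·2.2759 = 20.3865.
ΔQ = 4.5329 − 2.2759 = 2.257; wedge = 53 − 20.3865 = 32.6135.
Deadweight loss = ½ × 2.257 × 32.6135 = $36.80 thousand.

$36.80 thousand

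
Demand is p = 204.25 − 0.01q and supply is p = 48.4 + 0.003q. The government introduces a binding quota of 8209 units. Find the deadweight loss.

Competitive equilibrium: 204.25 − 0.01q = 48.4 + 0.003q → q* = 11988.4615, p* = 84.3654.
At q = 8209: demand price = 204.25 − 0.01·8209 = 122.16; supply price = 48.4 + 0.003·8209 = 73.027.
Δq = 11988.4615 − 8209 = 3779.4615; wedge = 122.16 − 73.027 = 49.133.
Welfare loss = ½ × 3779.4615 × 49.133 = 92848.14.

92848.14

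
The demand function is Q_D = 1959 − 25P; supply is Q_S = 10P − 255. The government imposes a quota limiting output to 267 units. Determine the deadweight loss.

In inverse form: demand P = 78.36 − 0.04Q, supply P = 25.5 + 0.1Q.
Competitive equilibrium: 78.36 − 0.04Q = 25.5 + 0.1Q → Q* = 377.5714, P* = 63.2571.
At Q = 267: demand price = 78.36 − 0.04·267 = 67.68; supply price = 25.5 + 0.1·267 = 52.2.
ΔQ = 377.5714 − 267 = 110.5714; wedge = 67.68 − 52.2 = 15.48.
Welfare loss = ½ × 110.5714 × 15.48 = 855.82.

855.82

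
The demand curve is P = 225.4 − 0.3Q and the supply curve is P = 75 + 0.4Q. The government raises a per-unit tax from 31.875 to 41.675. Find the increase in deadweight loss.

Competitive equilibrium: 225.4 − 0.3Q = 75 + 0.4Q → Q* = 214.8571, P* = 160.9429.
For a per-unit tax t: ΔQ = t/0.7, so DWL = ½·t·(t/0.7) = t²/1.4.
At t = 31.875: DWL = 725.725. At t = 41.675: DWL = 1240.575.
Increase = 1240.575 − 725.725 = 514.85.

514.85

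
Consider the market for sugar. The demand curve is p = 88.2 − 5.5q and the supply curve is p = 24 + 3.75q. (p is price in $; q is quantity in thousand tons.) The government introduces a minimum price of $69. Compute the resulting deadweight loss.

$55.04 thousand

Competitive equilibrium: 88.2 − 5.5q = 24 + 3.75q → q* = 6.9405, p* = 50.027.
At the floor p = 69, quantity demanded = (88.2 − 69)/5.5 = 3.4909.
Sellers' marginal cost at q' = 3.4909: 24 + 3.75·3.4909 = 37.0909.
Δq = 6.9405 − 3.4909 = 3.4496; wedge = 69 − 37.0909 = 31.9091.
The triangle = ½ × 3.4496 × 31.9091 = $55.04 thousand.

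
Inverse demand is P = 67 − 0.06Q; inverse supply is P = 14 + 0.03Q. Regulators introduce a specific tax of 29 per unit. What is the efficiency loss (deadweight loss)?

Competitive equilibrium: 67 − 0.06Q = 14 + 0.03Q → Q* = 588.8889, P* = 31.6667.
With the tax, the buyer price exceeds the seller price by 29: (67 − 0.06Q) − (14 + 0.03Q) = 29 → Q' = 266.6667.
ΔQ = 588.8889 − 266.6667 = 322.2222; the wedge equals the tax, 29.
DWL = ½ × 322.2222 × 29 = 4672.22.

4672.22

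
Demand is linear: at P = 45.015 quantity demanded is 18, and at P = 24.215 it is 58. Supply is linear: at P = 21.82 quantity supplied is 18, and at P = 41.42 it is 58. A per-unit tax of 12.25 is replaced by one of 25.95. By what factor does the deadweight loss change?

Demand slope = (24.215 − 45.015)/(58 − 18) = −0.52, so P = 54.375 − 0.52Q.
Supply slope = (41.42 − 21.82)/(58 − 18) = 0.49, so P = 13 + 0.49Q.
Competitive equilibrium: 54.375 − 0.52Q = 13 + 0.49Q → Q* = 40.9653, P* = 33.073.
For a per-unit tax t: ΔQ = t/1.01, so DWL = ½·t·(t/1.01) = t²/2.02.
At t = 12.25: DWL = 74.288. At t = 25.95: DWL = 333.368.
Ratio = (25.95/12.25)² = 4.487.

4.487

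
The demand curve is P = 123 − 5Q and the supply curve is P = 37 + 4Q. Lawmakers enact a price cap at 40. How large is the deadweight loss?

Competitive equilibrium: 123 − 5Q = 37 + 4Q → Q* = 9.5556, P* = 75.2222.
At the ceiling P = 40, quantity supplied = (40 − 37)/4 = 0.75.
Willingness to pay at Q' = 0.75: 123 − 5·0.75 = 119.25.
ΔQ = 9.5556 − 0.75 = 8.8056; wedge = 119.25 − 40 = 79.25.
DWL = ½ × 8.8056 × 79.25 = 348.92.

348.92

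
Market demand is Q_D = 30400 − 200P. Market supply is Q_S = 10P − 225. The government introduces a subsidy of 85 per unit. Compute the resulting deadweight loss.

In inverse form: demand P = 152 − 0.005Q, supply P = 22.5 + 0.1Q.
Competitive equilibrium: 152 − 0.005Q = 22.5 + 0.1Q → Q* = 1233.3333, P* = 145.8333.
The subsidy lowers effective supply by 85: P = 0.1Q − 62.5.
New quantity: 152 − 0.005Q = 0.1Q − 62.5 → Q' = 2042.8571.
Overproduction ΔQ = 2042.8571 − 1233.3333 = 809.5238; wedge = subsidy = 85.
Deadweight loss = ½ × 809.5238 × 85 = 34404.76.

34404.76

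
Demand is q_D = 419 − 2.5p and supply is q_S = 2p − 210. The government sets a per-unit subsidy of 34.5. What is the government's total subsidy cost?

In inverse form: demand p = 167.6 − 0.4q, supply p = 105 + 0.5q.
Competitive equilibrium: 167.6 − 0.4q = 105 + 0.5q → q* = 69.5556, p* = 139.7778.
The subsidy lowers effective supply by 34.5: p = 70.5 + 0.5q.
New quantity: 167.6 − 0.4q = 70.5 + 0.5q → q' = 107.8889.
Total subsidy cost = 34.5 × 107.8889 = 3722.17.

3722.17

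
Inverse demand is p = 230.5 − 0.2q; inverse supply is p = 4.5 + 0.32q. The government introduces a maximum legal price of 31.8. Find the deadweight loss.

31723.25

Competitive equilibrium: 230.5 − 0.2q = 4.5 + 0.32q → q* = 434.6154, p* = 143.5769.
At the ceiling p = 31.8, quantity supplied = (31.8 − 4.5)/0.32 = 85.3125.
Willingness to pay at q' = 85.3125: 230.5 − 0.2·85.3125 = 213.4375.
Δq = 434.6154 − 85.3125 = 349.3029; wedge = 213.4375 − 31.8 = 181.6375.
The triangle = ½ × 349.3029 × 181.6375 = 31723.25.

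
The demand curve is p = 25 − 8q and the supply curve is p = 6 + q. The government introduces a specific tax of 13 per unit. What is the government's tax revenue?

8.67

Competitive equilibrium: 25 − 8q = 6 + q → q* = 2.1111, p* = 8.1111.
With the tax, the buyer price exceeds the seller price by 13: (25 − 8q) − (6 + q) = 13 → q' = 0.6667.
Tax revenue = 13 × 0.6667 = 8.67.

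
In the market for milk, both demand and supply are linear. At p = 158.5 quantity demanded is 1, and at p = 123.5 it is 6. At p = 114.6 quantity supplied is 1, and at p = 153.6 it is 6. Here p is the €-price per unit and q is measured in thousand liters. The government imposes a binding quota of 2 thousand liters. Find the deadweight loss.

€28.61 thousand

Demand slope = (123.5 − 158.5)/(6 − 1) = −7, so p = 165.5 − 7q.
Supply slope = (153.6 − 114.6)/(6 − 1) = 7.8, so p = 106.8 + 7.8q.
Competitive equilibrium: 165.5 − 7q = 106.8 + 7.8q → q* = 3.9662, p* = 137.7365.
At q = 2: demand price = 165.5 − 7·2 = 151.5; supply price = 106.8 + 7.8·2 = 122.4.
Δq = 3.9662 − 2 = 1.9662; wedge = 151.5 − 122.4 = 29.1.
DWL = ½ × 1.9662 × 29.1 = €28.61 thousand.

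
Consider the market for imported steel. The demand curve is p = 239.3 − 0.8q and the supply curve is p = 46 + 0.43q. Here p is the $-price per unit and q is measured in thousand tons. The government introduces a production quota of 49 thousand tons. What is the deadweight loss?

$7193.89 thousand

Competitive equilibrium: 239.3 − 0.8q = 46 + 0.43q → q* = 157.15447, p* = 113.57642.
At q = 49: demand price = 239.3 − 0.8·49 = 200.1; supply price = 46 + 0.43·49 = 67.07.
Δq = 157.15447 − 49 = 108.15447; wedge = 200.1 − 67.07 = 133.03.
DWL = ½ × 108.15447 × 133.03 = $7193.89 thousand.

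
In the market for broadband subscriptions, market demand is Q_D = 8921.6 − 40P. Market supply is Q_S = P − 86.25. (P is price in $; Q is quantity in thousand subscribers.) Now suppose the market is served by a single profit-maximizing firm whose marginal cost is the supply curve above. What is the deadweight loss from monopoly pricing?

$5.17 thousand

In inverse form: demand P = 223.04 − 0.025Q, supply P = 86.25 + Q.
Competitive equilibrium: 223.04 − 0.025Q = 86.25 + Q → Q* = 133.4537, P* = 219.7037.
Marginal revenue: MR = 223.04 − 0.05Q. Set MR = MC: 223.04 − 0.05Q = 86.25 + Q → Q_m = 130.2762.
Price P_m = 223.04 − 0.025·130.2762 = 219.7831; MC(Q_m) = 86.25 + 1·130.2762 = 216.5262.
Competitive Q* = 133.4537, so ΔQ = 3.1775; wedge = 219.7831 − 216.5262 = 3.2569.
The triangle = ½ × 3.1775 × 3.2569 = $5.17 thousand.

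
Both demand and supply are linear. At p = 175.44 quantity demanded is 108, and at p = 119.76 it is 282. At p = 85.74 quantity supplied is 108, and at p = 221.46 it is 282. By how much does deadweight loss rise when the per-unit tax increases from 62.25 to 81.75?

Demand slope = (119.76 − 175.44)/(282 − 108) = −0.32, so p = 210 − 0.32q.
Supply slope = (221.46 − 85.74)/(282 − 108) = 0.78, so p = 1.5 + 0.78q.
Competitive equilibrium: 210 − 0.32q = 1.5 + 0.78q → q* = 189.5455, p* = 149.3455.
For a per-unit tax t: Δq = t/1.1, so DWL = ½·t·(t/1.1) = t²/2.2.
At t = 62.25: DWL = 1761.392. At t = 81.75: DWL = 3037.756.
Increase = 3037.756 − 1761.392 = 1276.36.

1276.36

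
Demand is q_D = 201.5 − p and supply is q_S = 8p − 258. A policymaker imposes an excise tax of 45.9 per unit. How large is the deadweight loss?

In inverse form: demand p = 201.5 − q, supply p = 32.25 + 0.125q.
Competitive equilibrium: 201.5 − q = 32.25 + 0.125q → q* = 150.4444, p* = 51.0556.
With the tax, the buyer price exceeds the seller price by 45.9: (201.5 − q) − (32.25 + 0.125q) = 45.9 → q' = 109.6444.
Δq = 150.4444 − 109.6444 = 40.8; the wedge equals the tax, 45.9.
Deadweight loss = ½ × 40.8 × 45.9 = 936.36.

936.36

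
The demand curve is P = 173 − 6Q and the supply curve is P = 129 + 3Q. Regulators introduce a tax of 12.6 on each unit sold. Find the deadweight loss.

Competitive equilibrium: 173 − 6Q = 129 + 3Q → Q* = 4.8889, P* = 143.6667.
With the tax, the buyer price exceeds the seller price by 12.6: (173 − 6Q) − (129 + 3Q) = 12.6 → Q' = 3.4889.
ΔQ = 4.8889 − 3.4889 = 1.4; the wedge equals the tax, 12.6.
Welfare loss = ½ × 1.4 × 12.6 = 8.82.

8.82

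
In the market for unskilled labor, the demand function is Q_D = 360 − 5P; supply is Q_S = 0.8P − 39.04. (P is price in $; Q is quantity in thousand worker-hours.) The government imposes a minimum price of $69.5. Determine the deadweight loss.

$8.88 thousand

In inverse form: demand P = 72 − 0.2Q, supply P = 48.8 + 1.25Q.
Competitive equilibrium: 72 − 0.2Q = 48.8 + 1.25Q → Q* = 16, P* = 68.8.
At the floor P = 69.5, quantity demanded = (72 − 69.5)/0.2 = 12.5.
Sellers' marginal cost at Q' = 12.5: 48.8 + 1.25·12.5 = 64.425.
ΔQ = 16 − 12.5 = 3.5; wedge = 69.5 − 64.425 = 5.075.
The triangle = ½ × 3.5 × 5.075 = $8.88 thousand.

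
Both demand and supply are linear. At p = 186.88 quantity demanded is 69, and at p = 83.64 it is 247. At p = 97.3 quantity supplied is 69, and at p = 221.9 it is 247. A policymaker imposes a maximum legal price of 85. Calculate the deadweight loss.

Demand slope = (83.64 − 186.88)/(247 − 69) = −0.58, so p = 226.9 − 0.58q.
Supply slope = (221.9 − 97.3)/(247 − 69) = 0.7, so p = 49 + 0.7q.
Competitive equilibrium: 226.9 − 0.58q = 49 + 0.7q → q* = 138.9844, p* = 146.2891.
At the ceiling p = 85, quantity supplied = (85 − 49)/0.7 = 51.4286.
Willingness to pay at q' = 51.4286: 226.9 − 0.58·51.4286 = 197.0714.
Δq = 138.9844 − 51.4286 = 87.5558; wedge = 197.0714 − 85 = 112.0714.
Deadweight loss = ½ × 87.5558 × 112.0714 = 4906.25.

4906.25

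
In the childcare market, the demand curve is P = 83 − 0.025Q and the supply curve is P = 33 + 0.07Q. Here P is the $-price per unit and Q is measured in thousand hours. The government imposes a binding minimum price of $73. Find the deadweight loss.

$757.89 thousand

Competitive equilibrium: 83 − 0.025Q = 33 + 0.07Q → Q* = 526.3158, P* = 69.8421.
At the floor P = 73, quantity demanded = (83 − 73)/0.025 = 400.
Sellers' marginal cost at Q' = 400: 33 + 0.07·400 = 61.
ΔQ = 526.3158 − 400 = 126.3158; wedge = 73 − 61 = 12.
The triangle = ½ × 126.3158 × 12 = $757.89 thousand.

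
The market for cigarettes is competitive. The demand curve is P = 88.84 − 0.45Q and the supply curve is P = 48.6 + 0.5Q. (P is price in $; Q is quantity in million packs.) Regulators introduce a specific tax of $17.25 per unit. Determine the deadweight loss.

Competitive equilibrium: 88.84 − 0.45Q = 48.6 + 0.5Q → Q* = 42.3579, P* = 69.7789.
With the tax, the buyer price exceeds the seller price by 17.25: (88.84 − 0.45Q) − (48.6 + 0.5Q) = 17.25 → Q' = 24.2.
ΔQ = 42.3579 − 24.2 = 18.1579; the wedge equals the tax, 17.25.
Deadweight loss = ½ × 18.1579 × 17.25 = $156.61 million.

$156.61 million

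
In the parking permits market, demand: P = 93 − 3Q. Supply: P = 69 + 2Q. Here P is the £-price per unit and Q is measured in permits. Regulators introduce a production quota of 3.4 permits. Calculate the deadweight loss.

£4.90

Competitive equilibrium: 93 − 3Q = 69 + 2Q → Q* = 4.8, P* = 78.6.
At Q = 3.4: demand price = 93 − 3·3.4 = 82.8; supply price = 69 + 2·3.4 = 75.8.
ΔQ = 4.8 − 3.4 = 1.4; wedge = 82.8 − 75.8 = 7.
The triangle = ½ × 1.4 × 7 = £4.90.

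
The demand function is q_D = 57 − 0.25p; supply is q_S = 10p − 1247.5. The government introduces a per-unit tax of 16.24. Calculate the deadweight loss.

In inverse form: demand p = 228 − 4q, supply p = 124.75 + 0.1q.
Competitive equilibrium: 228 − 4q = 124.75 + 0.1q → q* = 25.1829, p* = 127.2683.
With the tax, the buyer price exceeds the seller price by 16.24: (228 − 4q) − (124.75 + 0.1q) = 16.24 → q' = 21.222.
Δq = 25.1829 − 21.222 = 3.9609; the wedge equals the tax, 16.24.
Welfare loss = ½ × 3.9609 × 16.24 = 32.16.

32.16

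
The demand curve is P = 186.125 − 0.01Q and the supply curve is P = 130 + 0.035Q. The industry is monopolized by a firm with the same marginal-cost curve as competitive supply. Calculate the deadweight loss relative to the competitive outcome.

1157.03

Competitive equilibrium: 186.125 − 0.01Q = 130 + 0.035Q → Q* = 1247.22222, P* = 173.65278.
Marginal revenue: MR = 186.125 − 0.02Q. Set MR = MC: 186.125 − 0.02Q = 130 + 0.035Q → Q_m = 1020.45455.
Price P_m = 186.125 − 0.01·1020.45455 = 175.92045; MC(Q_m) = 130 + 0.035·1020.45455 = 165.71591.
Competitive Q* = 1247.22222, so ΔQ = 226.76767; wedge = 175.92045 − 165.71591 = 10.20454.
The triangle = ½ × 226.76767 × 10.20454 = 1157.03.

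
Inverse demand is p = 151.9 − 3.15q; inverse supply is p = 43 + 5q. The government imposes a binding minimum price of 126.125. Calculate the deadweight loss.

Competitive equilibrium: 151.9 − 3.15q = 43 + 5q → q* = 13.362, p* = 109.8098.
At the floor p = 126.125, quantity demanded = (151.9 − 126.125)/3.15 = 8.1825.
Sellers' marginal cost at q' = 8.1825: 43 + 5·8.1825 = 83.9125.
Δq = 13.362 − 8.1825 = 5.1795; wedge = 126.125 − 83.9125 = 42.2125.
Deadweight loss = ½ × 5.1795 × 42.2125 = 109.32.

109.32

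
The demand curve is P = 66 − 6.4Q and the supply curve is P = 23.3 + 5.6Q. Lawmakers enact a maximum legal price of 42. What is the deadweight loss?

0.29

Competitive equilibrium: 66 − 6.4Q = 23.3 + 5.6Q → Q* = 3.5583, P* = 43.2267.
At the ceiling P = 42, quantity supplied = (42 − 23.3)/5.6 = 3.3393.
Willingness to pay at Q' = 3.3393: 66 − 6.4·3.3393 = 44.6285.
ΔQ = 3.5583 − 3.3393 = 0.219; wedge = 44.6285 − 42 = 2.6285.
The triangle = ½ × 0.219 × 2.6285 = 0.29.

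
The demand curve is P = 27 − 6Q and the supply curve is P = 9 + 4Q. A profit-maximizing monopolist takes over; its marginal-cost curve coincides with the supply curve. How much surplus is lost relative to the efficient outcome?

2.28

Competitive equilibrium: 27 − 6Q = 9 + 4Q → Q* = 1.8, P* = 16.2.
Marginal revenue: MR = 27 − 12Q. Set MR = MC: 27 − 12Q = 9 + 4Q → Q_m = 1.125.
Price P_m = 27 − 6·1.125 = 20.25; MC(Q_m) = 9 + 4·1.125 = 13.5.
Competitive Q* = 1.8, so ΔQ = 0.675; wedge = 20.25 − 13.5 = 6.75.
Deadweight loss = ½ × 0.675 × 6.75 = 2.28.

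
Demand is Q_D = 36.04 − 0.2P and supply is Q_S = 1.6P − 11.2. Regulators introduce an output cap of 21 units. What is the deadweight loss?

269.62

In inverse form: demand P = 180.2 − 5Q, supply P = 7 + 0.625Q.
Competitive equilibrium: 180.2 − 5Q = 7 + 0.625Q → Q* = 30.7911, P* = 26.2444.
At Q = 21: demand price = 180.2 − 5·21 = 75.2; supply price = 7 + 0.625·21 = 20.125.
ΔQ = 30.7911 − 21 = 9.7911; wedge = 75.2 − 20.125 = 55.075.
The triangle = ½ × 9.7911 × 55.075 = 269.62.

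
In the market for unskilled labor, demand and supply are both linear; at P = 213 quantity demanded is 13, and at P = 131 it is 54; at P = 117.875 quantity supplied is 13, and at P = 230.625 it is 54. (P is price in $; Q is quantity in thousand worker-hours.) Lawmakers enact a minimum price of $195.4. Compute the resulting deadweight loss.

Demand slope = (131 − 213)/(54 − 13) = −2, so P = 239 − 2Q.
Supply slope = (230.625 − 117.875)/(54 − 13) = 2.75, so P = 82.125 + 2.75Q.
Competitive equilibrium: 239 − 2Q = 82.125 + 2.75Q → Q* = 33.0263, P* = 172.9474.
At the floor P = 195.4, quantity demanded = (239 − 195.4)/2 = 21.8.
Sellers' marginal cost at Q' = 21.8: 82.125 + 2.75·21.8 = 142.075.
ΔQ = 33.0263 − 21.8 = 11.2263; wedge = 195.4 − 142.075 = 53.325.
The triangle = ½ × 11.2263 × 53.325 = $299.32 thousand.

$299.32 thousand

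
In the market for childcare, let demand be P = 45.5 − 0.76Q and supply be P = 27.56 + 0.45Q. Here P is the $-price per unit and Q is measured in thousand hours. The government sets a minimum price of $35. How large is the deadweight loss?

$0.62 thousand

Competitive equilibrium: 45.5 − 0.76Q = 27.56 + 0.45Q → Q* = 14.8264, P* = 34.2319.
At the floor P = 35, quantity demanded = (45.5 − 35)/0.76 = 13.8158.
Sellers' marginal cost at Q' = 13.8158: 27.56 + 0.45·13.8158 = 33.7771.
ΔQ = 14.8264 − 13.8158 = 1.0106; wedge = 35 − 33.7771 = 1.2229.
Deadweight loss = ½ × 1.0106 × 1.2229 = $0.62 thousand.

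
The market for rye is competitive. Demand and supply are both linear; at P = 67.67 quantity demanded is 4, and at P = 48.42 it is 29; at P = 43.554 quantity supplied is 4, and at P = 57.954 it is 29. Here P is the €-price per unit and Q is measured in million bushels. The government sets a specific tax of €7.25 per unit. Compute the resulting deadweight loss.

Demand slope = (48.42 − 67.67)/(29 − 4) = −0.77, so P = 70.75 − 0.77Q.
Supply slope = (57.954 − 43.554)/(29 − 4) = 0.576, so P = 41.25 + 0.576Q.
Competitive equilibrium: 70.75 − 0.77Q = 41.25 + 0.576Q → Q* = 21.9168, P* = 53.8741.
With the tax, the buyer price exceeds the seller price by 7.25: (70.75 − 0.77Q) − (41.25 + 0.576Q) = 7.25 → Q' = 16.5305.
ΔQ = 21.9168 − 16.5305 = 5.3863; the wedge equals the tax, 7.25.
The triangle = ½ × 5.3863 × 7.25 = €19.53 million.

€19.53 million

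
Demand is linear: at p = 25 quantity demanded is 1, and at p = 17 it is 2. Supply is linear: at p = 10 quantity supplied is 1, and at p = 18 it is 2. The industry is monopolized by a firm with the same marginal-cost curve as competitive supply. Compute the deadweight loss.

3.34

Demand slope = (17 − 25)/(2 − 1) = −8, so p = 33 − 8q.
Supply slope = (18 − 10)/(2 − 1) = 8, so p = 2 + 8q.
Competitive equilibrium: 33 − 8q = 2 + 8q → q* = 1.9375, p* = 17.5.
Marginal revenue: MR = 33 − 16q. Set MR = MC: 33 − 16q = 2 + 8q → q_m = 1.2917.
Price p_m = 33 − 8·1.2917 = 22.6664; MC(q_m) = 2 + 8·1.2917 = 12.3336.
Competitive q* = 1.9375, so Δq = 0.6458; wedge = 22.6664 − 12.3336 = 10.3328.
The triangle = ½ × 0.6458 × 10.3328 = 3.34.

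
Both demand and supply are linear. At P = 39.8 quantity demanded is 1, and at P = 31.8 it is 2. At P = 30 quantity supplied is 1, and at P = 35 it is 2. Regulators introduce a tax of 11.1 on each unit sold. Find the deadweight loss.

4.74

Demand slope = (31.8 − 39.8)/(2 − 1) = −8, so P = 47.8 − 8Q.
Supply slope = (35 − 30)/(2 − 1) = 5, so P = 25 + 5Q.
Competitive equilibrium: 47.8 − 8Q = 25 + 5Q → Q* = 1.7538, P* = 33.7692.
With the tax, the buyer price exceeds the seller price by 11.1: (47.8 − 8Q) − (25 + 5Q) = 11.1 → Q' = 0.9.
ΔQ = 1.7538 − 0.9 = 0.8538; the wedge equals the tax, 11.1.
DWL = ½ × 0.8538 × 11.1 = 4.74.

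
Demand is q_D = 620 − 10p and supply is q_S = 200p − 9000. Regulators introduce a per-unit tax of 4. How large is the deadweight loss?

76.19

In inverse form: demand p = 62 − 0.1q, supply p = 45 + 0.005q.
Competitive equilibrium: 62 − 0.1q = 45 + 0.005q → q* = 161.9048, p* = 45.8095.
With the tax, the buyer price exceeds the seller price by 4: (62 − 0.1q) − (45 + 0.005q) = 4 → q' = 123.8095.
Δq = 161.9048 − 123.8095 = 38.0953; the wedge equals the tax, 4.
The triangle = ½ × 38.0953 × 4 = 76.19.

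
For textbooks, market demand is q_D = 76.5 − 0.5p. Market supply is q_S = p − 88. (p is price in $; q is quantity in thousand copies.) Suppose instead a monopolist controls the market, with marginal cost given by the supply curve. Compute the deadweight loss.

In inverse form: demand p = 153 − 2q, supply p = 88 + q.
Competitive equilibrium: 153 − 2q = 88 + q → q* = 21.6667, p* = 109.6667.
Marginal revenue: MR = 153 − 4q. Set MR = MC: 153 − 4q = 88 + q → q_m = 13.
Price p_m = 153 − 2·13 = 127; MC(q_m) = 88 + 1·13 = 101.
Competitive q* = 21.6667, so Δq = 8.6667; wedge = 127 − 101 = 26.
The triangle = ½ × 8.6667 × 26 = $112.67 thousand.

$112.67 thousand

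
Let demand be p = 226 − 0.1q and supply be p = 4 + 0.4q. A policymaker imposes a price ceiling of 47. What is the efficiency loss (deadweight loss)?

Competitive equilibrium: 226 − 0.1q = 4 + 0.4q → q* = 444, p* = 181.6.
At the ceiling p = 47, quantity supplied = (47 − 4)/0.4 = 107.5.
Willingness to pay at q' = 107.5: 226 − 0.1·107.5 = 215.25.
Δq = 444 − 107.5 = 336.5; wedge = 215.25 − 47 = 168.25.
Deadweight loss = ½ × 336.5 × 168.25 = 28308.06.

28308.06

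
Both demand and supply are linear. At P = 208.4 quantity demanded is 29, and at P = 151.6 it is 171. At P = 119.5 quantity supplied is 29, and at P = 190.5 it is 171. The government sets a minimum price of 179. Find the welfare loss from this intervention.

Demand slope = (151.6 − 208.4)/(171 − 29) = −0.4, so P = 220 − 0.4Q.
Supply slope = (190.5 − 119.5)/(171 − 29) = 0.5, so P = 105 + 0.5Q.
Competitive equilibrium: 220 − 0.4Q = 105 + 0.5Q → Q* = 127.7778, P* = 168.8889.
At the floor P = 179, quantity demanded = (220 − 179)/0.4 = 102.5.
Sellers' marginal cost at Q' = 102.5: 105 + 0.5·102.5 = 156.25.
ΔQ = 127.7778 − 102.5 = 25.2778; wedge = 179 − 156.25 = 22.75.
The triangle = ½ × 25.2778 × 22.75 = 287.53.

287.53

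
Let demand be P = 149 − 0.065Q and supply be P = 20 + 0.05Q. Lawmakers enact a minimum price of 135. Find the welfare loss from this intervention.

47235.01

Competitive equilibrium: 149 − 0.065Q = 20 + 0.05Q → Q* = 1121.73913, P* = 76.08696.
At the floor P = 135, quantity demanded = (149 − 135)/0.065 = 215.38462.
Sellers' marginal cost at Q' = 215.38462: 20 + 0.05·215.38462 = 30.76923.
ΔQ = 1121.73913 − 215.38462 = 906.35451; wedge = 135 − 30.76923 = 104.23077.
Welfare loss = ½ × 906.35451 × 104.23077 = 47235.01.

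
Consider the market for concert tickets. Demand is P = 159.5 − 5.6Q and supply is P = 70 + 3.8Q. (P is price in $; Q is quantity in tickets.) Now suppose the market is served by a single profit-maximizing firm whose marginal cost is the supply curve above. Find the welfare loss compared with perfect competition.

Competitive equilibrium: 159.5 − 5.6Q = 70 + 3.8Q → Q* = 9.52128, P* = 106.18085.
Marginal revenue: MR = 159.5 − 11.2Q. Set MR = MC: 159.5 − 11.2Q = 70 + 3.8Q → Q_m = 5.96667.
Price P_m = 159.5 − 5.6·5.96667 = 126.08665; MC(Q_m) = 70 + 3.8·5.96667 = 92.67335.
Competitive Q* = 9.52128, so ΔQ = 3.55461; wedge = 126.08665 − 92.67335 = 33.4133.
The triangle = ½ × 3.55461 × 33.4133 = $59.39.

$59.39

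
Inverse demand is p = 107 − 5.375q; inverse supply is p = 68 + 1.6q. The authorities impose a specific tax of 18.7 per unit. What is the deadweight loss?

25.07

Competitive equilibrium: 107 − 5.375q = 68 + 1.6q → q* = 5.5914, p* = 76.9462.
With the tax, the buyer price exceeds the seller price by 18.7: (107 − 5.375q) − (68 + 1.6q) = 18.7 → q' = 2.9104.
Δq = 5.5914 − 2.9104 = 2.681; the wedge equals the tax, 18.7.
Deadweight loss = ½ × 2.681 × 18.7 = 25.07.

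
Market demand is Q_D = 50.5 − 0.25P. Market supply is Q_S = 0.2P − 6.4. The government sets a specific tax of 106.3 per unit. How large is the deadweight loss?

In inverse form: demand P = 202 − 4Q, supply P = 32 + 5Q.
Competitive equilibrium: 202 − 4Q = 32 + 5Q → Q* = 18.8889, P* = 126.4444.
With the tax, the buyer price exceeds the seller price by 106.3: (202 − 4Q) − (32 + 5Q) = 106.3 → Q' = 7.0778.
ΔQ = 18.8889 − 7.0778 = 11.8111; the wedge equals the tax, 106.3.
DWL = ½ × 11.8111 × 106.3 = 627.76.

627.76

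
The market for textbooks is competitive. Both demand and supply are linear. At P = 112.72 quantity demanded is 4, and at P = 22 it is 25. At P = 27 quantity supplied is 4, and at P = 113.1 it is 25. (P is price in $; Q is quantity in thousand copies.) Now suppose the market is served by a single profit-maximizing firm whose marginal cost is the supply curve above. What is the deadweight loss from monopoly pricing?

Demand slope = (22 − 112.72)/(25 − 4) = −4.32, so P = 130 − 4.32Q.
Supply slope = (113.1 − 27)/(25 − 4) = 4.1, so P = 10.6 + 4.1Q.
Competitive equilibrium: 130 − 4.32Q = 10.6 + 4.1Q → Q* = 14.1805, P* = 68.7401.
Marginal revenue: MR = 130 − 8.64Q. Set MR = MC: 130 − 8.64Q = 10.6 + 4.1Q → Q_m = 9.3721.
Price P_m = 130 − 4.32·9.3721 = 89.5125; MC(Q_m) = 10.6 + 4.1·9.3721 = 49.0256.
Competitive Q* = 14.1805, so ΔQ = 4.8084; wedge = 89.5125 − 49.0256 = 40.4869.
Welfare loss = ½ × 4.8084 × 40.4869 = $97.34 thousand.

$97.34 thousand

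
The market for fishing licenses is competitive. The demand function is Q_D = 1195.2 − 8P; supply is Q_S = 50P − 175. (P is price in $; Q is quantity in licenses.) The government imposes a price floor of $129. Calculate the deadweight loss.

$51522.90

In inverse form: demand P = 149.4 − 0.125Q, supply P = 3.5 + 0.02Q.
Competitive equilibrium: 149.4 − 0.125Q = 3.5 + 0.02Q → Q* = 1006.2069, P* = 23.6241.
At the floor P = 129, quantity demanded = (149.4 − 129)/0.125 = 163.2.
Sellers' marginal cost at Q' = 163.2: 3.5 + 0.02·163.2 = 6.764.
ΔQ = 1006.2069 − 163.2 = 843.0069; wedge = 129 − 6.764 = 122.236.
Deadweight loss = ½ × 843.0069 × 122.236 = $51522.90.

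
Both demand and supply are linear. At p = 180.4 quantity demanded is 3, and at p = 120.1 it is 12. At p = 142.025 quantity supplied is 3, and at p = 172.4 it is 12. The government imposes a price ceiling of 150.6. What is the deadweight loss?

8.10

Demand slope = (120.1 − 180.4)/(12 − 3) = −6.7, so p = 200.5 − 6.7q.
Supply slope = (172.4 − 142.025)/(12 − 3) = 3.375, so p = 131.9 + 3.375q.
Competitive equilibrium: 200.5 − 6.7q = 131.9 + 3.375q → q* = 6.8089, p* = 154.8801.
At the ceiling p = 150.6, quantity supplied = (150.6 − 131.9)/3.375 = 5.5407.
Willingness to pay at q' = 5.5407: 200.5 − 6.7·5.5407 = 163.3773.
Δq = 6.8089 − 5.5407 = 1.2682; wedge = 163.3773 − 150.6 = 12.7773.
Welfare loss = ½ × 1.2682 × 12.7773 = 8.10.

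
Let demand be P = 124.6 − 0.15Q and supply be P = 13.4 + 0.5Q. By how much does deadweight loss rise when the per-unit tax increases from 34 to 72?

3098.46

Competitive equilibrium: 124.6 − 0.15Q = 13.4 + 0.5Q → Q* = 171.0769, P* = 98.9385.
For a per-unit tax t: ΔQ = t/0.65, so DWL = ½·t·(t/0.65) = t²/1.3.
At t = 34: DWL = 889.231. At t = 72: DWL = 3987.692.
Increase = 3987.692 − 889.231 = 3098.46.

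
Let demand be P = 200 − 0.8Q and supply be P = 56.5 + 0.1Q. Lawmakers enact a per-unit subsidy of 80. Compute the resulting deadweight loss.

3555.56

Competitive equilibrium: 200 − 0.8Q = 56.5 + 0.1Q → Q* = 159.4444, P* = 72.4444.
The subsidy lowers effective supply by 80: P = 0.1Q − 23.5.
New quantity: 200 − 0.8Q = 0.1Q − 23.5 → Q' = 248.3333.
Overproduction ΔQ = 248.3333 − 159.4444 = 88.8889; wedge = subsidy = 80.
Welfare loss = ½ × 88.8889 × 80 = 3555.56.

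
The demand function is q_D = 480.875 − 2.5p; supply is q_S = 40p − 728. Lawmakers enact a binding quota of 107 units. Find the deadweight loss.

19479.12

In inverse form: demand p = 192.35 − 0.4q, supply p = 18.2 + 0.025q.
Competitive equilibrium: 192.35 − 0.4q = 18.2 + 0.025q → q* = 409.7647, p* = 28.4441.
At q = 107: demand price = 192.35 − 0.4·107 = 149.55; supply price = 18.2 + 0.025·107 = 20.875.
Δq = 409.7647 − 107 = 302.7647; wedge = 149.55 − 20.875 = 128.675.
DWL = ½ × 302.7647 × 128.675 = 19479.12.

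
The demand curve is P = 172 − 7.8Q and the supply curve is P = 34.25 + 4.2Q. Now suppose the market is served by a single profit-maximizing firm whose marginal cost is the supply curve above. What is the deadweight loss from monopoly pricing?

Competitive equilibrium: 172 − 7.8Q = 34.25 + 4.2Q → Q* = 11.4792, P* = 82.4625.
Marginal revenue: MR = 172 − 15.6Q. Set MR = MC: 172 − 15.6Q = 34.25 + 4.2Q → Q_m = 6.9571.
Price P_m = 172 − 7.8·6.9571 = 117.7346; MC(Q_m) = 34.25 + 4.2·6.9571 = 63.4698.
Competitive Q* = 11.4792, so ΔQ = 4.5221; wedge = 117.7346 − 63.4698 = 54.2648.
DWL = ½ × 4.5221 × 54.2648 = 122.70.

122.70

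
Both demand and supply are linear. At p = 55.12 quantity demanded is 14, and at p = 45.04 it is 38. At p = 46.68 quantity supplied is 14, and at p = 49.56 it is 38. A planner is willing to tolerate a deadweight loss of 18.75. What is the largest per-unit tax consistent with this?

Demand slope = (45.04 − 55.12)/(38 − 14) = −0.42, so p = 61 − 0.42q.
Supply slope = (49.56 − 46.68)/(38 − 14) = 0.12, so p = 45 + 0.12q.
Competitive equilibrium: 61 − 0.42q = 45 + 0.12q → q* = 29.6296, p* = 48.5556.
A tax t gives Δq = t/0.54 and wedge t, so DWL = t²/1.08.
t²/1.08 = 18.75 → t² = 20.25 → t = 4.5.

4.5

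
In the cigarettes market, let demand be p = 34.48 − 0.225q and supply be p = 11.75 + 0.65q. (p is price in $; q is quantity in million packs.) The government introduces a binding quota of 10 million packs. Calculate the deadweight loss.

$111.68 million

Competitive equilibrium: 34.48 − 0.225q = 11.75 + 0.65q → q* = 25.9771, p* = 28.6351.
At q = 10: demand price = 34.48 − 0.225·10 = 32.23; supply price = 11.75 + 0.65·10 = 18.25.
Δq = 25.9771 − 10 = 15.9771; wedge = 32.23 − 18.25 = 13.98.
The triangle = ½ × 15.9771 × 13.98 = $111.68 million.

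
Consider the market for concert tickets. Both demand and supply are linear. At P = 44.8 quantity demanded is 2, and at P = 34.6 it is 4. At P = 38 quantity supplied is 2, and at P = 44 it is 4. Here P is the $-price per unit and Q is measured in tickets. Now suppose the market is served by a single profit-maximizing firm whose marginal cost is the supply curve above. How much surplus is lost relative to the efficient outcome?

Demand slope = (34.6 − 44.8)/(4 − 2) = −5.1, so P = 55 − 5.1Q.
Supply slope = (44 − 38)/(4 − 2) = 3, so P = 32 + 3Q.
Competitive equilibrium: 55 − 5.1Q = 32 + 3Q → Q* = 2.8395, P* = 40.5185.
Marginal revenue: MR = 55 − 10.2Q. Set MR = MC: 55 − 10.2Q = 32 + 3Q → Q_m = 1.7424.
Price P_m = 55 − 5.1·1.7424 = 46.1138; MC(Q_m) = 32 + 3·1.7424 = 37.2272.
Competitive Q* = 2.8395, so ΔQ = 1.0971; wedge = 46.1138 − 37.2272 = 8.8866.
DWL = ½ × 1.0971 × 8.8866 = $4.87.

$4.87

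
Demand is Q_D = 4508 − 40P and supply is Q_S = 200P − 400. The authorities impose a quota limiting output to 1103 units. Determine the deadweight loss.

100388.535

In inverse form: demand P = 112.7 − 0.025Q, supply P = 2 + 0.005Q.
Competitive equilibrium: 112.7 − 0.025Q = 2 + 0.005Q → Q* = 3690, P* = 20.45.
At Q = 1103: demand price = 112.7 − 0.025·1103 = 85.125; supply price = 2 + 0.005·1103 = 7.515.
ΔQ = 3690 − 1103 = 2587; wedge = 85.125 − 7.515 = 77.61.
The triangle = ½ × 2587 × 77.61 = 100388.535.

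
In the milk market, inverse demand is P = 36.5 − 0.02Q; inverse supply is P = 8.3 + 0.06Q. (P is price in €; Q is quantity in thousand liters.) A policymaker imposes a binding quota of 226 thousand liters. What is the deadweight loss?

€640.09 thousand

Competitive equilibrium: 36.5 − 0.02Q = 8.3 + 0.06Q → Q* = 352.5, P* = 29.45.
At Q = 226: demand price = 36.5 − 0.02·226 = 31.98; supply price = 8.3 + 0.06·226 = 21.86.
ΔQ = 352.5 − 226 = 126.5; wedge = 31.98 − 21.86 = 10.12.
Deadweight loss = ½ × 126.5 × 10.12 = €640.09 thousand.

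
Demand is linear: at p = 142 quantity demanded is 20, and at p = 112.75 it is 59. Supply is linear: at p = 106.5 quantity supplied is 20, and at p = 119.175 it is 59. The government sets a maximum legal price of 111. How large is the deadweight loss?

197.67

Demand slope = (112.75 − 142)/(59 − 20) = −0.75, so p = 157 − 0.75q.
Supply slope = (119.175 − 106.5)/(59 − 20) = 0.325, so p = 100 + 0.325q.
Competitive equilibrium: 157 − 0.75q = 100 + 0.325q → q* = 53.0233, p* = 117.2326.
At the ceiling p = 111, quantity supplied = (111 − 100)/0.325 = 33.8462.
Willingness to pay at q' = 33.8462: 157 − 0.75·33.8462 = 131.6154.
Δq = 53.0233 − 33.8462 = 19.1771; wedge = 131.6154 − 111 = 20.6154.
The triangle = ½ × 19.1771 × 20.6154 = 197.67.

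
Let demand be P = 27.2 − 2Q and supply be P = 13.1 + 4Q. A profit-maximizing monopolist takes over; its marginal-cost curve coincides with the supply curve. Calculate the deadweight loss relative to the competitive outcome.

1.04

Competitive equilibrium: 27.2 − 2Q = 13.1 + 4Q → Q* = 2.35, P* = 22.5.
Marginal revenue: MR = 27.2 − 4Q. Set MR = MC: 27.2 − 4Q = 13.1 + 4Q → Q_m = 1.7625.
Price P_m = 27.2 − 2·1.7625 = 23.675; MC(Q_m) = 13.1 + 4·1.7625 = 20.15.
Competitive Q* = 2.35, so ΔQ = 0.5875; wedge = 23.675 − 20.15 = 3.525.
The triangle = ½ × 0.5875 × 3.525 = 1.04.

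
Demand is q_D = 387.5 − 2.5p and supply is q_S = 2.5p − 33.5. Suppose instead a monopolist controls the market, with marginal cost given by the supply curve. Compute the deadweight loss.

1392.40

In inverse form: demand p = 155 − 0.4q, supply p = 13.4 + 0.4q.
Competitive equilibrium: 155 − 0.4q = 13.4 + 0.4q → q* = 177, p* = 84.2.
Marginal revenue: MR = 155 − 0.8q. Set MR = MC: 155 − 0.8q = 13.4 + 0.4q → q_m = 118.
Price p_m = 155 − 0.4·118 = 107.8; MC(q_m) = 13.4 + 0.4·118 = 60.6.
Competitive q* = 177, so Δq = 59; wedge = 107.8 − 60.6 = 47.2.
DWL = ½ × 59 × 47.2 = 1392.40.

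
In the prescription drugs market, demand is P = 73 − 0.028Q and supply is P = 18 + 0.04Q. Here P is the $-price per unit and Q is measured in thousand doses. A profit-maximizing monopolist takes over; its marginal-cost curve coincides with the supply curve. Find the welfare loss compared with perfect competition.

$1892.17 thousand

Competitive equilibrium: 73 − 0.028Q = 18 + 0.04Q → Q* = 808.82353, P* = 50.35294.
Marginal revenue: MR = 73 − 0.056Q. Set MR = MC: 73 − 0.056Q = 18 + 0.04Q → Q_m = 572.91667.
Price P_m = 73 − 0.028·572.91667 = 56.95833; MC(Q_m) = 18 + 0.04·572.91667 = 40.91667.
Competitive Q* = 808.82353, so ΔQ = 235.90686; wedge = 56.95833 − 40.91667 = 16.04166.
Deadweight loss = ½ × 235.90686 × 16.04166 = $1892.17 thousand.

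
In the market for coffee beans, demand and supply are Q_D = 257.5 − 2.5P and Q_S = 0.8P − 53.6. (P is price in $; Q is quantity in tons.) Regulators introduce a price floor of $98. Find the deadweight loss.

$71.63

In inverse form: demand P = 103 − 0.4Q, supply P = 67 + 1.25Q.
Competitive equilibrium: 103 − 0.4Q = 67 + 1.25Q → Q* = 21.8182, P* = 94.2727.
At the floor P = 98, quantity demanded = (103 − 98)/0.4 = 12.5.
Sellers' marginal cost at Q' = 12.5: 67 + 1.25·12.5 = 82.625.
ΔQ = 21.8182 − 12.5 = 9.3182; wedge = 98 − 82.625 = 15.375.
The triangle = ½ × 9.3182 × 15.375 = $71.63.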